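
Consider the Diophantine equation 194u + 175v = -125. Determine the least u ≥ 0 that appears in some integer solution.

150

gcd(194, 175):
  194 = 1×175 + 19
  175 = 9×19 + 4
  19 = 4×4 + 3
  4 = 1×3 + 1
  3 = 3×1
so gcd(194, 175) = 1.
1 divides -125, so solutions exist.
Back-substitute for Bézout coefficients:
  1 = 4 - 1×3
  ... = 194×(-46) + 175×(51)
Scale by -125/1 = -125: (u₀, v₀) = (5750, -6375).
General solution: u = 5750 + 175t, v = -6375 - 194t for integer t.
u ≥ 0: smallest is 5750 mod 175 = 150 (at t = -32), with v = -167.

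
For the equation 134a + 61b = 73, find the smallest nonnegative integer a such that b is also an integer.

1

gcd(134, 61) = 1.
1 divides 73, so solutions exist.
By Bézout, 134*(-5) + 61*(11) = 1.
Scale by 73/1 = 73: (a₀, b₀) = (-365, 803).
General solution: a = -365 + 61t, b = 803 - 134t for integer t.
a ≥ 0: smallest is -365 mod 61 = 1 (at t = 6), with b = -1.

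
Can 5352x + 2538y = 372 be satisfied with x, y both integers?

gcd(5352, 2538) = 6.
6 divides 372, so integer solutions exist.

yes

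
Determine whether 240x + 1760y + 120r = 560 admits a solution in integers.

gcd(1760, 240) = 80  (1760 = 7·240 + 80, 240 = 3·80).
gcd(80, 120) = 40.
40 divides 560, so integer solutions exist.

yes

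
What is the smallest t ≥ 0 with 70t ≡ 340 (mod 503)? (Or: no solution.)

436

gcd(503, 70):
  503 = 7*70 + 13
  70 = 5*13 + 5
  13 = 2*5 + 3
  5 = 1*3 + 2
  3 = 1*2 + 1
  2 = 2*1
so gcd(503, 70) = 1.
1 divides 340, so solutions exist.
Back-substitute for Bézout coefficients:
  1 = 3 - 1*2
  ... = 70*(-194) + 503*(27)
So 70*(-194) ≡ 1 (mod 503); multiply by 340: t ≡ -65960 (mod 503).
Smallest nonnegative: t = -65960 mod 503 = 436.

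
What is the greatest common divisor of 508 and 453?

gcd(508, 453):
  508 = 1×453 + 55
  453 = 8×55 + 13
  55 = 4×13 + 3
  13 = 4×3 + 1
  3 = 3×1
so gcd(508, 453) = 1.

1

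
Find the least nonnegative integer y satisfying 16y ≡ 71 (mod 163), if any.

35

gcd(163, 16) = 1.
1 divides 71, so solutions exist.
By Bézout, 16*(51) + 163*(-5) = 1.
So 16*(51) ≡ 1 (mod 163); multiply by 71: y ≡ 3621 (mod 163).
Smallest nonnegative: y = 3621 mod 163 = 35.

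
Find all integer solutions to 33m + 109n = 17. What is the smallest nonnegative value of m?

gcd(109, 33):
  109 = 3×33 + 10
  33 = 3×10 + 3
  10 = 3×3 + 1
  3 = 3×1
so gcd(109, 33) = 1.
1 divides 17, so solutions exist.
Back-substitute for Bézout coefficients:
  1 = 10 - 3×3
  ... = 33×(-33) + 109×(10)
Scale by 17/1 = 17: (m₀, n₀) = (-561, 170).
General solution: m = -561 + 109t, n = 170 - 33t for integer t.
m ≥ 0: smallest is -561 mod 109 = 93 (at t = 6), with n = -28.

93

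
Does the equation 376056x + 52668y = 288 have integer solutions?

yes

gcd(376056, 52668) = 36.
36 divides 288, so integer solutions exist.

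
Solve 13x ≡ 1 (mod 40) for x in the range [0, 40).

37

gcd(40, 13):
  40 = 3*13 + 1
  13 = 13*1
so gcd(40, 13) = 1.
Back-substitute for Bézout coefficients:
  1 = 40 - 3*13
  ... = 13*(-3) + 40*(1)
So 13*-3 ≡ 1 (mod 40), and -3 mod 40 = 37.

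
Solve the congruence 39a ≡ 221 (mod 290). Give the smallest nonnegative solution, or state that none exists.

199

gcd(290, 39):
  290 = 7*39 + 17
  39 = 2*17 + 5
  17 = 3*5 + 2
  5 = 2*2 + 1
  2 = 2*1
so gcd(290, 39) = 1.
1 divides 221, so solutions exist.
Back-substitute for Bézout coefficients:
  1 = 5 - 2*2
  ... = 39*(119) + 290*(-16)
So 39*(119) ≡ 1 (mod 290); multiply by 221: a ≡ 26299 (mod 290).
Smallest nonnegative: a = 26299 mod 290 = 199.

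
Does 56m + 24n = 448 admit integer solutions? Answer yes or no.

gcd(56, 24) = 8.
8 divides 448, so integer solutions exist.

yes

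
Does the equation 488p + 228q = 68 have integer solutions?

gcd(488, 228):
  488 = 2*228 + 32
  228 = 7*32 + 4
  32 = 8*4
so gcd(488, 228) = 4.
4 divides 68, so integer solutions exist.

yes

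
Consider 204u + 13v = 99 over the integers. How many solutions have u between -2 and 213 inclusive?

17

gcd(204, 13) = 1.
By Bézout, 204×(3) + 13×(-47) = 1.
Particular solution: (11, -165).
General solution: u = 11 + 13t, v = -165 - 204t for integer t.
-2 ≤ 11 + 13t ≤ 213 gives t ∈ [-1, 15], which is 17 values.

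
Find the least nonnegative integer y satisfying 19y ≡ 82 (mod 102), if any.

58

gcd(102, 19) = 1.
1 divides 82, so solutions exist.
By Bézout, 19×(43) + 102×(-8) = 1.
So 19×(43) ≡ 1 (mod 102); multiply by 82: y ≡ 3526 (mod 102).
Smallest nonnegative: y = 3526 mod 102 = 58.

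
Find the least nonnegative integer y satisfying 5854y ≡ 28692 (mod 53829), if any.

22662

gcd(53829, 5854):
  53829 = 9×5854 + 1143
  5854 = 5×1143 + 139
  1143 = 8×139 + 31
  139 = 4×31 + 15
  31 = 2×15 + 1
  15 = 15×1
so gcd(53829, 5854) = 1.
1 divides 28692, so solutions exist.
Back-substitute for Bézout coefficients:
  1 = 31 - 2×15
  ... = 5854×(-3485) + 53829×(379)
So 5854×(-3485) ≡ 1 (mod 53829); multiply by 28692: y ≡ -99991620 (mod 53829).
Smallest nonnegative: y = -99991620 mod 53829 = 22662.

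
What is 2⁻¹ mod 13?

gcd(13, 2) = 1.
By Bézout, 2*(-6) + 13*(1) = 1.
So 2*-6 ≡ 1 (mod 13), and -6 mod 13 = 7.

7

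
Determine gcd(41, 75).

gcd(75, 41) = 1  (75 = 1*41 + 34, 41 = 1*34 + 7, 34 = 4*7 + 6, 7 = 1*6 + 1, 6 = 6*1).

1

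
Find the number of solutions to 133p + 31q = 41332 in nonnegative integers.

10

gcd(133, 31):
  133 = 4·31 + 9
  31 = 3·9 + 4
  9 = 2·4 + 1
  4 = 4·1
so gcd(133, 31) = 1.
Back-substitute for Bézout coefficients:
  1 = 9 - 2·4
  ... = 133·(7) + 31·(-30)
Scale by 41332: one solution is (289324, -1239960). Reduce p mod 31: (1, 1329).
General: p = 1 + 31t, q = 1329 - 133t.
p ≥ 0 ⇒ t ≥ 0; q ≥ 0 ⇒ t ≤ 9. So t ∈ [0, 9]: 10 solutions.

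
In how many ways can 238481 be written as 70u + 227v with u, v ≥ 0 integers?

15

gcd(227, 70):
  227 = 3*70 + 17
  70 = 4*17 + 2
  17 = 8*2 + 1
  2 = 2*1
so gcd(227, 70) = 1.
Back-substitute for Bézout coefficients:
  1 = 17 - 8*2
  ... = 70*(-107) + 227*(33)
Scale by 238481: one solution is (-25517467, 7869873). Reduce u mod 227: (57, 1033).
General: u = 57 + 227t, v = 1033 - 70t.
u ≥ 0 ⇒ t ≥ 0; v ≥ 0 ⇒ t ≤ 14. So t ∈ [0, 14]: 15 solutions.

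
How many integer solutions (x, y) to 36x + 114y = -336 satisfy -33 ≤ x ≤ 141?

gcd(114, 36):
  114 = 3*36 + 6
  36 = 6*6
so gcd(114, 36) = 6.
Back-substitute for Bézout coefficients:
  6 = 114 - 3*36
  ... = 36*(-3) + 114*(1)
Scale by -56: particular solution (168, -56); reduce x mod 19: (16, -8).
General solution: x = 16 + 19t, y = -8 - 6t for integer t.
-33 ≤ 16 + 19t ≤ 141 gives t ∈ [-2, 6], which is 9 values.

9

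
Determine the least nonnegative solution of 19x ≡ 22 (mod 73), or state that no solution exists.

5

gcd(73, 19) = 1  (73 = 3*19 + 16, 19 = 1*16 + 3, 16 = 5*3 + 1, 3 = 3*1).
1 divides 22, so solutions exist.
Back-substituting, 19*(-23) + 73*(6) = 1.
So 19*(-23) ≡ 1 (mod 73); multiply by 22: x ≡ -506 (mod 73).
Smallest nonnegative: x = -506 mod 73 = 5.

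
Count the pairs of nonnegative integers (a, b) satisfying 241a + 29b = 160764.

23

gcd(241, 29) = 1  (241 = 8×29 + 9, 29 = 3×9 + 2, 9 = 4×2 + 1, 2 = 2×1).
Back-substituting, 241×(13) + 29×(-108) = 1.
Scale by 160764: one solution is (2089932, -17362512). Reduce a mod 29: (18, 5394).
General: a = 18 + 29t, b = 5394 - 241t.
a ≥ 0 ⇒ t ≥ 0; b ≥ 0 ⇒ t ≤ 22. So t ∈ [0, 22]: 23 solutions.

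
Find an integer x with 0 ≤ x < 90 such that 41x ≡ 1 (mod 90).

11

gcd(90, 41):
  90 = 2*41 + 8
  41 = 5*8 + 1
  8 = 8*1
so gcd(90, 41) = 1.
Back-substitute for Bézout coefficients:
  1 = 41 - 5*8
  ... = 41*(11) + 90*(-5)
So 41*11 ≡ 1 (mod 90), and 11 mod 90 = 11.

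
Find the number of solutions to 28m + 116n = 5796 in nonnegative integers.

gcd(116, 28):
  116 = 4*28 + 4
  28 = 7*4
so gcd(116, 28) = 4.
Back-substitute for Bézout coefficients:
  4 = 116 - 4*28
  ... = 28*(-4) + 116*(1)
Scale by 1449: one solution is (-5796, 1449). Reduce m mod 29: (4, 49).
General: m = 4 + 29t, n = 49 - 7t.
m ≥ 0 ⇒ t ≥ 0; n ≥ 0 ⇒ t ≤ 7. So t ∈ [0, 7]: 8 solutions.

8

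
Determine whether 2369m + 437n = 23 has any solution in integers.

gcd(2369, 437):
  2369 = 5·437 + 184
  437 = 2·184 + 69
  184 = 2·69 + 46
  69 = 1·46 + 23
  46 = 2·23
so gcd(2369, 437) = 23.
23 divides 23, so integer solutions exist.

yes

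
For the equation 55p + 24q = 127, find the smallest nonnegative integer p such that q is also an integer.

gcd(55, 24) = 1  (55 = 2×24 + 7, 24 = 3×7 + 3, 7 = 2×3 + 1, 3 = 3×1).
1 divides 127, so solutions exist.
Back-substituting, 55×(7) + 24×(-16) = 1.
Scale by 127/1 = 127: (p₀, q₀) = (889, -2032).
General solution: p = 889 + 24t, q = -2032 - 55t for integer t.
p ≥ 0: smallest is 889 mod 24 = 1 (at t = -37), with q = 3.

1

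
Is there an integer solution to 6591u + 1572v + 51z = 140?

no

gcd(6591, 1572):
  6591 = 4·1572 + 303
  1572 = 5·303 + 57
  303 = 5·57 + 18
  57 = 3·18 + 3
  18 = 6·3
so gcd(6591, 1572) = 3.
gcd(3, 51) = 3.
3 does not divide 140 (remainder 2), so no integer solutions.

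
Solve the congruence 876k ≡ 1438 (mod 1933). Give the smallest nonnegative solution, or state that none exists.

721

gcd(1933, 876) = 1  (1933 = 2·876 + 181, 876 = 4·181 + 152, 181 = 1·152 + 29, 152 = 5·29 + 7, 29 = 4·7 + 1, 7 = 7·1).
1 divides 1438, so solutions exist.
Back-substituting, 876·(-267) + 1933·(121) = 1.
So 876·(-267) ≡ 1 (mod 1933); multiply by 1438: k ≡ -383946 (mod 1933).
Smallest nonnegative: k = -383946 mod 1933 = 721.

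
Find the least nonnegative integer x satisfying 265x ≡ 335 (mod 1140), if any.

gcd(1140, 265) = 5.
5 divides 335, so solutions exist.
By Bézout, 265×(-43) + 1140×(10) = 5.
So 265×(-43) ≡ 5 (mod 1140); multiply by 67: x ≡ -2881 (mod 228).
Smallest nonnegative: x = -2881 mod 228 = 83.

83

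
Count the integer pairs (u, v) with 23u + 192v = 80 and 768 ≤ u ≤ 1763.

5

gcd(192, 23) = 1.
By Bézout, 23·(-25) + 192·(3) = 1.
Particular solution: (112, -13).
General solution: u = 112 + 192t, v = -13 - 23t for integer t.
768 ≤ 112 + 192t ≤ 1763 gives t ∈ [4, 8], which is 5 values.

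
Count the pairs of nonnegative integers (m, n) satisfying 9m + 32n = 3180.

gcd(32, 9) = 1  (32 = 3×9 + 5, 9 = 1×5 + 4, 5 = 1×4 + 1, 4 = 4×1).
Back-substituting, 9×(-7) + 32×(2) = 1.
Scale by 3180: one solution is (-22260, 6360). Reduce m mod 32: (12, 96).
General: m = 12 + 32t, n = 96 - 9t.
m ≥ 0 ⇒ t ≥ 0; n ≥ 0 ⇒ t ≤ 10. So t ∈ [0, 10]: 11 solutions.

11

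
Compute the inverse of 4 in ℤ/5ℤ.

gcd(5, 4) = 1  (5 = 1×4 + 1, 4 = 4×1).
Back-substituting, 4×(-1) + 5×(1) = 1.
So 4×-1 ≡ 1 (mod 5), and -1 mod 5 = 4.

4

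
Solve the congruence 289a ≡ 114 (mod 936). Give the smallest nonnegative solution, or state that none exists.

gcd(936, 289) = 1  (936 = 3·289 + 69, 289 = 4·69 + 13, 69 = 5·13 + 4, 13 = 3·4 + 1, 4 = 4·1).
1 divides 114, so solutions exist.
Back-substituting, 289·(217) + 936·(-67) = 1.
So 289·(217) ≡ 1 (mod 936); multiply by 114: a ≡ 24738 (mod 936).
Smallest nonnegative: a = 24738 mod 936 = 402.

402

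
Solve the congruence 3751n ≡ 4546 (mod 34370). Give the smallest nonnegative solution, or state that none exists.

12646

gcd(34370, 3751):
  34370 = 9*3751 + 611
  3751 = 6*611 + 85
  611 = 7*85 + 16
  85 = 5*16 + 5
  16 = 3*5 + 1
  5 = 5*1
so gcd(34370, 3751) = 1.
1 divides 4546, so solutions exist.
Back-substitute for Bézout coefficients:
  1 = 16 - 3*5
  ... = 3751*(-6469) + 34370*(706)
So 3751*(-6469) ≡ 1 (mod 34370); multiply by 4546: n ≡ -29408074 (mod 34370).
Smallest nonnegative: n = -29408074 mod 34370 = 12646.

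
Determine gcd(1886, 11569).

gcd(11569, 1886):
  11569 = 6×1886 + 253
  1886 = 7×253 + 115
  253 = 2×115 + 23
  115 = 5×23
so gcd(11569, 1886) = 23.

23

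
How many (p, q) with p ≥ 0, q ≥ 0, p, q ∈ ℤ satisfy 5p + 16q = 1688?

gcd(16, 5) = 1  (16 = 3·5 + 1, 5 = 5·1).
Back-substituting, 5·(-3) + 16·(1) = 1.
Scale by 1688: one solution is (-5064, 1688). Reduce p mod 16: (8, 103).
General: p = 8 + 16t, q = 103 - 5t.
p ≥ 0 ⇒ t ≥ 0; q ≥ 0 ⇒ t ≤ 20. So t ∈ [0, 20]: 21 solutions.

21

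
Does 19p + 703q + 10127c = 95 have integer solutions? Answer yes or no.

gcd(703, 19):
  703 = 37*19
so gcd(703, 19) = 19.
gcd(19, 10127) = 19.
19 divides 95, so integer solutions exist.

yes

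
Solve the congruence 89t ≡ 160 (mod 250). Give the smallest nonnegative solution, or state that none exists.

190

gcd(250, 89) = 1  (250 = 2·89 + 72, 89 = 1·72 + 17, 72 = 4·17 + 4, 17 = 4·4 + 1, 4 = 4·1).
1 divides 160, so solutions exist.
Back-substituting, 89·(59) + 250·(-21) = 1.
So 89·(59) ≡ 1 (mod 250); multiply by 160: t ≡ 9440 (mod 250).
Smallest nonnegative: t = 9440 mod 250 = 190.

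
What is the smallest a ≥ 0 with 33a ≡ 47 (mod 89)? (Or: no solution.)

23

gcd(89, 33) = 1.
1 divides 47, so solutions exist.
By Bézout, 33*(27) + 89*(-10) = 1.
So 33*(27) ≡ 1 (mod 89); multiply by 47: a ≡ 1269 (mod 89).
Smallest nonnegative: a = 1269 mod 89 = 23.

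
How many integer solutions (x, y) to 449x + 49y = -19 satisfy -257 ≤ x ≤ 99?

7

gcd(449, 49) = 1.
By Bézout, 449·(-6) + 49·(55) = 1.
Particular solution: (16, -147).
General solution: x = 16 + 49t, y = -147 - 449t for integer t.
-257 ≤ 16 + 49t ≤ 99 gives t ∈ [-5, 1], which is 7 values.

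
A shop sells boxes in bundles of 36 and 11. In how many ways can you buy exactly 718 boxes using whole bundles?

2

Need nonnegative integers with 36j + 11k = 718.
gcd(36, 11) = 1, and 36·(4) + 11·(-13) = 1.
So (j₀, k₀) = (2872, -9334); general j = 2872 + 11t, k = -9334 - 36t.
j ≥ 0 ⇒ t ≥ -261; k ≥ 0 ⇒ t ≤ -260. That's 2 values of t.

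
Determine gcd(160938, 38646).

18

gcd(160938, 38646) = 18  (160938 = 4×38646 + 6354, 38646 = 6×6354 + 522, 6354 = 12×522 + 90, 522 = 5×90 + 72, 90 = 1×72 + 18, 72 = 4×18).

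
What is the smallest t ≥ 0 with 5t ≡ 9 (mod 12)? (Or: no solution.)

gcd(12, 5) = 1  (12 = 2·5 + 2, 5 = 2·2 + 1, 2 = 2·1).
1 divides 9, so solutions exist.
Back-substituting, 5·(5) + 12·(-2) = 1.
So 5·(5) ≡ 1 (mod 12); multiply by 9: t ≡ 45 (mod 12).
Smallest nonnegative: t = 45 mod 12 = 9.

9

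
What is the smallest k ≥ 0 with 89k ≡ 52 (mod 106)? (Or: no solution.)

78

gcd(106, 89):
  106 = 1·89 + 17
  89 = 5·17 + 4
  17 = 4·4 + 1
  4 = 4·1
so gcd(106, 89) = 1.
1 divides 52, so solutions exist.
Back-substitute for Bézout coefficients:
  1 = 17 - 4·4
  ... = 89·(-25) + 106·(21)
So 89·(-25) ≡ 1 (mod 106); multiply by 52: k ≡ -1300 (mod 106).
Smallest nonnegative: k = -1300 mod 106 = 78.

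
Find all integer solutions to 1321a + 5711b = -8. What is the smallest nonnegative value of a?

gcd(5711, 1321):
  5711 = 4×1321 + 427
  1321 = 3×427 + 40
  427 = 10×40 + 27
  40 = 1×27 + 13
  27 = 2×13 + 1
  13 = 13×1
so gcd(5711, 1321) = 1.
1 divides -8, so solutions exist.
Back-substitute for Bézout coefficients:
  1 = 27 - 2×13
  ... = 1321×(-428) + 5711×(99)
Scale by -8/1 = -8: (a₀, b₀) = (3424, -792).
General solution: a = 3424 + 5711t, b = -792 - 1321t for integer t.
a ≥ 0: smallest is 3424 mod 5711 = 3424 (at t = 0), with b = -792.

3424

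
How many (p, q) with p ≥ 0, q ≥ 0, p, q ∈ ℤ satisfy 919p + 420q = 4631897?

gcd(919, 420) = 1  (919 = 2*420 + 79, 420 = 5*79 + 25, 79 = 3*25 + 4, 25 = 6*4 + 1, 4 = 4*1).
Back-substituting, 919*(-101) + 420*(221) = 1.
Scale by 4631897: one solution is (-467821597, 1023649237). Reduce p mod 420: (23, 10978).
General: p = 23 + 420t, q = 10978 - 919t.
p ≥ 0 ⇒ t ≥ 0; q ≥ 0 ⇒ t ≤ 11. So t ∈ [0, 11]: 12 solutions.

12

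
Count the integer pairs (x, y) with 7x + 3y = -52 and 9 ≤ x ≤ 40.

gcd(7, 3):
  7 = 2·3 + 1
  3 = 3·1
so gcd(7, 3) = 1.
Back-substitute for Bézout coefficients:
  1 = 7 - 2·3
  ... = 7·(1) + 3·(-2)
Scale by -52: particular solution (-52, 104); reduce x mod 3: (2, -22).
General solution: x = 2 + 3t, y = -22 - 7t for integer t.
9 ≤ 2 + 3t ≤ 40 gives t ∈ [3, 12], which is 10 values.

10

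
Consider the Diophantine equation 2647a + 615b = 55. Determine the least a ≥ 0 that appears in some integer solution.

gcd(2647, 615):
  2647 = 4*615 + 187
  615 = 3*187 + 54
  187 = 3*54 + 25
  54 = 2*25 + 4
  25 = 6*4 + 1
  4 = 4*1
so gcd(2647, 615) = 1.
1 divides 55, so solutions exist.
Back-substitute for Bézout coefficients:
  1 = 25 - 6*4
  ... = 2647*(148) + 615*(-637)
Scale by 55/1 = 55: (a₀, b₀) = (8140, -35035).
General solution: a = 8140 + 615t, b = -35035 - 2647t for integer t.
a ≥ 0: smallest is 8140 mod 615 = 145 (at t = -13), with b = -624.

145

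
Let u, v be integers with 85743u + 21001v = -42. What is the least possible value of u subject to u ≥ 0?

gcd(85743, 21001) = 1  (85743 = 4·21001 + 1739, 21001 = 12·1739 + 133, 1739 = 13·133 + 10, 133 = 13·10 + 3, 10 = 3·3 + 1, 3 = 3·1).
1 divides -42, so solutions exist.
Back-substituting, 85743·(6316) + 21001·(-25787) = 1.
Scale by -42/1 = -42: (u₀, v₀) = (-265272, 1083054).
General solution: u = -265272 + 21001t, v = 1083054 - 85743t for integer t.
u ≥ 0: smallest is -265272 mod 21001 = 7741 (at t = 13), with v = -31605.

7741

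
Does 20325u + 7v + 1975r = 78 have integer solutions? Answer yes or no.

yes

gcd(20325, 7) = 1  (20325 = 2903*7 + 4, 7 = 1*4 + 3, 4 = 1*3 + 1, 3 = 3*1).
gcd(1, 1975) = 1.
1 divides 78, so integer solutions exist.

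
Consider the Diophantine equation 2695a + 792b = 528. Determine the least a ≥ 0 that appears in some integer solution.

24

gcd(2695, 792) = 11  (2695 = 3·792 + 319, 792 = 2·319 + 154, 319 = 2·154 + 11, 154 = 14·11).
11 divides 528, so solutions exist.
Back-substituting, 2695·(5) + 792·(-17) = 11.
Scale by 528/11 = 48: (a₀, b₀) = (240, -816).
General solution: a = 240 + 72t, b = -816 - 245t for integer t.
a ≥ 0: smallest is 240 mod 72 = 24 (at t = -3), with b = -81.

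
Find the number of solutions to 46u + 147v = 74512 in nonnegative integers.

11

gcd(147, 46) = 1  (147 = 3×46 + 9, 46 = 5×9 + 1, 9 = 9×1).
Back-substituting, 46×(16) + 147×(-5) = 1.
Scale by 74512: one solution is (1192192, -372560). Reduce u mod 147: (22, 500).
General: u = 22 + 147t, v = 500 - 46t.
u ≥ 0 ⇒ t ≥ 0; v ≥ 0 ⇒ t ≤ 10. So t ∈ [0, 10]: 11 solutions.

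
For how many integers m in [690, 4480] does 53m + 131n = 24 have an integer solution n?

29

gcd(131, 53):
  131 = 2*53 + 25
  53 = 2*25 + 3
  25 = 8*3 + 1
  3 = 3*1
so gcd(131, 53) = 1.
Back-substitute for Bézout coefficients:
  1 = 25 - 8*3
  ... = 53*(-42) + 131*(17)
Scale by 24: particular solution (-1008, 408); reduce m mod 131: (40, -16).
General solution: m = 40 + 131t, n = -16 - 53t for integer t.
690 ≤ 40 + 131t ≤ 4480 gives t ∈ [5, 33], which is 29 values.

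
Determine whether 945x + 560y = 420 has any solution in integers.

yes

gcd(945, 560):
  945 = 1*560 + 385
  560 = 1*385 + 175
  385 = 2*175 + 35
  175 = 5*35
so gcd(945, 560) = 35.
35 divides 420, so integer solutions exist.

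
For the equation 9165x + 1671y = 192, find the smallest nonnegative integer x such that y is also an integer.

58

gcd(9165, 1671) = 3.
3 divides 192, so solutions exist.
By Bézout, 9165*(262) + 1671*(-1437) = 3.
Scale by 192/3 = 64: (x₀, y₀) = (16768, -91968).
General solution: x = 16768 + 557t, y = -91968 - 3055t for integer t.
x ≥ 0: smallest is 16768 mod 557 = 58 (at t = -30), with y = -318.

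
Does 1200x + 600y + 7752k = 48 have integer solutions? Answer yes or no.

gcd(1200, 600):
  1200 = 2·600
so gcd(1200, 600) = 600.
gcd(600, 7752) = 24.
24 divides 48, so integer solutions exist.

yes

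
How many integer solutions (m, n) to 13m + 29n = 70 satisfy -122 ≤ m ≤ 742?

gcd(29, 13) = 1.
By Bézout, 13·(9) + 29·(-4) = 1.
Particular solution: (21, -7).
General solution: m = 21 + 29t, n = -7 - 13t for integer t.
-122 ≤ 21 + 29t ≤ 742 gives t ∈ [-4, 24], which is 29 values.

29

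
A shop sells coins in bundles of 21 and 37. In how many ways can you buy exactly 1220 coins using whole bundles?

Need nonnegative integers with 21j + 37k = 1220.
gcd(21, 37) = 1, and 21·(-7) + 37·(4) = 1.
So (j₀, k₀) = (-8540, 4880); general j = -8540 + 37t, k = 4880 - 21t.
j ≥ 0 ⇒ t ≥ 231; k ≥ 0 ⇒ t ≤ 232. That's 2 values of t.

2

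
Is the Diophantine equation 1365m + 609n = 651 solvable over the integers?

yes

gcd(1365, 609):
  1365 = 2*609 + 147
  609 = 4*147 + 21
  147 = 7*21
so gcd(1365, 609) = 21.
21 divides 651, so integer solutions exist.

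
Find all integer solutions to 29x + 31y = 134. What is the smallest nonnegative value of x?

gcd(31, 29) = 1  (31 = 1×29 + 2, 29 = 14×2 + 1, 2 = 2×1).
1 divides 134, so solutions exist.
Back-substituting, 29×(15) + 31×(-14) = 1.
Scale by 134/1 = 134: (x₀, y₀) = (2010, -1876).
General solution: x = 2010 + 31t, y = -1876 - 29t for integer t.
x ≥ 0: smallest is 2010 mod 31 = 26 (at t = -64), with y = -20.

26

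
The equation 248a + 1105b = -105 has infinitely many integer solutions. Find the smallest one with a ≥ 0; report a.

gcd(1105, 248):
  1105 = 4·248 + 113
  248 = 2·113 + 22
  113 = 5·22 + 3
  22 = 7·3 + 1
  3 = 3·1
so gcd(1105, 248) = 1.
1 divides -105, so solutions exist.
Back-substitute for Bézout coefficients:
  1 = 22 - 7·3
  ... = 248·(352) + 1105·(-79)
Scale by -105/1 = -105: (a₀, b₀) = (-36960, 8295).
General solution: a = -36960 + 1105t, b = 8295 - 248t for integer t.
a ≥ 0: smallest is -36960 mod 1105 = 610 (at t = 34), with b = -137.

610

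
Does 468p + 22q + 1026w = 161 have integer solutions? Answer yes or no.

no

gcd(468, 22) = 2  (468 = 21×22 + 6, 22 = 3×6 + 4, 6 = 1×4 + 2, 4 = 2×2).
gcd(2, 1026) = 2.
2 does not divide 161 (remainder 1), so no integer solutions.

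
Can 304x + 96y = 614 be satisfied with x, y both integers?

gcd(304, 96):
  304 = 3*96 + 16
  96 = 6*16
so gcd(304, 96) = 16.
16 does not divide 614 (remainder 6), so no integer solutions.

no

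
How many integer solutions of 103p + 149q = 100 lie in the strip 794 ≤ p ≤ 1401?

gcd(149, 103) = 1  (149 = 1×103 + 46, 103 = 2×46 + 11, 46 = 4×11 + 2, 11 = 5×2 + 1, 2 = 2×1).
Back-substituting, 103×(68) + 149×(-47) = 1.
Scale by 100: particular solution (6800, -4700); reduce p mod 149: (95, -65).
General solution: p = 95 + 149t, q = -65 - 103t for integer t.
794 ≤ 95 + 149t ≤ 1401 gives t ∈ [5, 8], which is 4 values.

4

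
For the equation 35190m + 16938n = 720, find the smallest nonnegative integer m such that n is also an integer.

65

gcd(35190, 16938):
  35190 = 2×16938 + 1314
  16938 = 12×1314 + 1170
  1314 = 1×1170 + 144
  1170 = 8×144 + 18
  144 = 8×18
so gcd(35190, 16938) = 18.
18 divides 720, so solutions exist.
Back-substitute for Bézout coefficients:
  18 = 1170 - 8×144
  ... = 35190×(-116) + 16938×(241)
Scale by 720/18 = 40: (m₀, n₀) = (-4640, 9640).
General solution: m = -4640 + 941t, n = 9640 - 1955t for integer t.
m ≥ 0: smallest is -4640 mod 941 = 65 (at t = 5), with n = -135.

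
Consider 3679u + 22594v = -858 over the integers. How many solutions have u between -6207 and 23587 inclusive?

18

gcd(22594, 3679) = 13  (22594 = 6*3679 + 520, 3679 = 7*520 + 39, 520 = 13*39 + 13, 39 = 3*13).
Back-substituting, 3679*(-565) + 22594*(92) = 13.
Scale by -66: particular solution (37290, -6072); reduce u mod 1738: (792, -129).
General solution: u = 792 + 1738t, v = -129 - 283t for integer t.
-6207 ≤ 792 + 1738t ≤ 23587 gives t ∈ [-4, 13], which is 18 values.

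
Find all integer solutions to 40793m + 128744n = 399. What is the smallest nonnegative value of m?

gcd(128744, 40793):
  128744 = 3×40793 + 6365
  40793 = 6×6365 + 2603
  6365 = 2×2603 + 1159
  2603 = 2×1159 + 285
  1159 = 4×285 + 19
  285 = 15×19
so gcd(128744, 40793) = 19.
19 divides 399, so solutions exist.
Back-substitute for Bézout coefficients:
  19 = 1159 - 4×285
  ... = 40793×(-445) + 128744×(141)
Scale by 399/19 = 21: (m₀, n₀) = (-9345, 2961).
General solution: m = -9345 + 6776t, n = 2961 - 2147t for integer t.
m ≥ 0: smallest is -9345 mod 6776 = 4207 (at t = 2), with n = -1333.

4207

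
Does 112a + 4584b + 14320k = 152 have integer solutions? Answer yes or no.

gcd(4584, 112) = 8  (4584 = 40·112 + 104, 112 = 1·104 + 8, 104 = 13·8).
gcd(8, 14320) = 8.
8 divides 152, so integer solutions exist.

yes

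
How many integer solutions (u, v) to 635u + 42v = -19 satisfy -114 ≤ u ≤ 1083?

29

gcd(635, 42) = 1  (635 = 15·42 + 5, 42 = 8·5 + 2, 5 = 2·2 + 1, 2 = 2·1).
Back-substituting, 635·(17) + 42·(-257) = 1.
Scale by -19: particular solution (-323, 4883); reduce u mod 42: (13, -197).
General solution: u = 13 + 42t, v = -197 - 635t for integer t.
-114 ≤ 13 + 42t ≤ 1083 gives t ∈ [-3, 25], which is 29 values.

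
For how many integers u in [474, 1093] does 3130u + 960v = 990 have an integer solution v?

7

gcd(3130, 960):
  3130 = 3*960 + 250
  960 = 3*250 + 210
  250 = 1*210 + 40
  210 = 5*40 + 10
  40 = 4*10
so gcd(3130, 960) = 10.
Back-substitute for Bézout coefficients:
  10 = 210 - 5*40
  ... = 3130*(-23) + 960*(75)
Scale by 99: particular solution (-2277, 7425); reduce u mod 96: (27, -87).
General solution: u = 27 + 96t, v = -87 - 313t for integer t.
474 ≤ 27 + 96t ≤ 1093 gives t ∈ [5, 11], which is 7 values.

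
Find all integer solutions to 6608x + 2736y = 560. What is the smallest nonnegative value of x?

145

gcd(6608, 2736):
  6608 = 2×2736 + 1136
  2736 = 2×1136 + 464
  1136 = 2×464 + 208
  464 = 2×208 + 48
  208 = 4×48 + 16
  48 = 3×16
so gcd(6608, 2736) = 16.
16 divides 560, so solutions exist.
Back-substitute for Bézout coefficients:
  16 = 208 - 4×48
  ... = 6608×(53) + 2736×(-128)
Scale by 560/16 = 35: (x₀, y₀) = (1855, -4480).
General solution: x = 1855 + 171t, y = -4480 - 413t for integer t.
x ≥ 0: smallest is 1855 mod 171 = 145 (at t = -10), with y = -350.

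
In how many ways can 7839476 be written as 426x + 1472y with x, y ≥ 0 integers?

gcd(1472, 426) = 2.
By Bézout, 426×(349) + 1472×(-101) = 2.
One solution: (82, 5302).
General: x = 82 + 736t, y = 5302 - 213t.
x ≥ 0 ⇒ t ≥ 0; y ≥ 0 ⇒ t ≤ 24. So t ∈ [0, 24]: 25 solutions.

25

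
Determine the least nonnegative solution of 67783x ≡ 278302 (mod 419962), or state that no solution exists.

394570

gcd(419962, 67783):
  419962 = 6×67783 + 13264
  67783 = 5×13264 + 1463
  13264 = 9×1463 + 97
  1463 = 15×97 + 8
  97 = 12×8 + 1
  8 = 8×1
so gcd(419962, 67783) = 1.
1 divides 278302, so solutions exist.
Back-substitute for Bézout coefficients:
  1 = 97 - 12×8
  ... = 67783×(-51957) + 419962×(8386)
So 67783×(-51957) ≡ 1 (mod 419962); multiply by 278302: x ≡ -14459737014 (mod 419962).
Smallest nonnegative: x = -14459737014 mod 419962 = 394570.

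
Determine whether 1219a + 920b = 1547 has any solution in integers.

gcd(1219, 920) = 23.
23 does not divide 1547 (remainder 6), so no integer solutions.

no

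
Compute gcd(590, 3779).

1

gcd(3779, 590) = 1  (3779 = 6*590 + 239, 590 = 2*239 + 112, 239 = 2*112 + 15, 112 = 7*15 + 7, 15 = 2*7 + 1, 7 = 7*1).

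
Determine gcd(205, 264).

1

gcd(264, 205):
  264 = 1·205 + 59
  205 = 3·59 + 28
  59 = 2·28 + 3
  28 = 9·3 + 1
  3 = 3·1
so gcd(264, 205) = 1.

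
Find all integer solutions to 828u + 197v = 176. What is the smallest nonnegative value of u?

gcd(828, 197):
  828 = 4*197 + 40
  197 = 4*40 + 37
  40 = 1*37 + 3
  37 = 12*3 + 1
  3 = 3*1
so gcd(828, 197) = 1.
1 divides 176, so solutions exist.
Back-substitute for Bézout coefficients:
  1 = 37 - 12*3
  ... = 828*(-64) + 197*(269)
Scale by 176/1 = 176: (u₀, v₀) = (-11264, 47344).
General solution: u = -11264 + 197t, v = 47344 - 828t for integer t.
u ≥ 0: smallest is -11264 mod 197 = 162 (at t = 58), with v = -680.

162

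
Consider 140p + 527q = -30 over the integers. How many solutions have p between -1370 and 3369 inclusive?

gcd(527, 140):
  527 = 3*140 + 107
  140 = 1*107 + 33
  107 = 3*33 + 8
  33 = 4*8 + 1
  8 = 8*1
so gcd(527, 140) = 1.
Back-substitute for Bézout coefficients:
  1 = 33 - 4*8
  ... = 140*(64) + 527*(-17)
Scale by -30: particular solution (-1920, 510); reduce p mod 527: (188, -50).
General solution: p = 188 + 527t, q = -50 - 140t for integer t.
-1370 ≤ 188 + 527t ≤ 3369 gives t ∈ [-2, 6], which is 9 values.

9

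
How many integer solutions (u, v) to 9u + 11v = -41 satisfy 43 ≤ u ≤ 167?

11

gcd(11, 9):
  11 = 1·9 + 2
  9 = 4·2 + 1
  2 = 2·1
so gcd(11, 9) = 1.
Back-substitute for Bézout coefficients:
  1 = 9 - 4·2
  ... = 9·(5) + 11·(-4)
Scale by -41: particular solution (-205, 164); reduce u mod 11: (4, -7).
General solution: u = 4 + 11t, v = -7 - 9t for integer t.
43 ≤ 4 + 11t ≤ 167 gives t ∈ [4, 14], which is 11 values.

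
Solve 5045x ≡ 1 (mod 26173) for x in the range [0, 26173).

22998

gcd(26173, 5045) = 1  (26173 = 5·5045 + 948, 5045 = 5·948 + 305, 948 = 3·305 + 33, 305 = 9·33 + 8, 33 = 4·8 + 1, 8 = 8·1).
Back-substituting, 5045·(-3175) + 26173·(612) = 1.
So 5045·-3175 ≡ 1 (mod 26173), and -3175 mod 26173 = 22998.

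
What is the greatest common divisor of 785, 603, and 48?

1

gcd(785, 603) = 1.
gcd(1, 48) = 1.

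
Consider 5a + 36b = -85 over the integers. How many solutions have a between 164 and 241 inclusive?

gcd(36, 5) = 1  (36 = 7*5 + 1, 5 = 5*1).
Back-substituting, 5*(-7) + 36*(1) = 1.
Scale by -85: particular solution (595, -85); reduce a mod 36: (19, -5).
General solution: a = 19 + 36t, b = -5 - 5t for integer t.
164 ≤ 19 + 36t ≤ 241 gives t ∈ [5, 6], which is 2 values.

2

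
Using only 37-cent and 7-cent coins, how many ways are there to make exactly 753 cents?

Need nonnegative integers with 37j + 7k = 753.
gcd(37, 7) = 1, and 37·(-3) + 7·(16) = 1.
So (j₀, k₀) = (-2259, 12048); general j = -2259 + 7t, k = 12048 - 37t.
j ≥ 0 ⇒ t ≥ 323; k ≥ 0 ⇒ t ≤ 325. That's 3 values of t.

3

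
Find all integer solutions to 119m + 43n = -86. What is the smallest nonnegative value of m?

0

gcd(119, 43) = 1  (119 = 2×43 + 33, 43 = 1×33 + 10, 33 = 3×10 + 3, 10 = 3×3 + 1, 3 = 3×1).
1 divides -86, so solutions exist.
Back-substituting, 119×(-13) + 43×(36) = 1.
Scale by -86/1 = -86: (m₀, n₀) = (1118, -3096).
General solution: m = 1118 + 43t, n = -3096 - 119t for integer t.
m ≥ 0: smallest is 1118 mod 43 = 0 (at t = -26), with n = -2.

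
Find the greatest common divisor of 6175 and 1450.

gcd(6175, 1450):
  6175 = 4*1450 + 375
  1450 = 3*375 + 325
  375 = 1*325 + 50
  325 = 6*50 + 25
  50 = 2*25
so gcd(6175, 1450) = 25.

25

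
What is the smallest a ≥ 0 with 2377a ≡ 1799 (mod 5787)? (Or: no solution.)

gcd(5787, 2377) = 1  (5787 = 2×2377 + 1033, 2377 = 2×1033 + 311, 1033 = 3×311 + 100, 311 = 3×100 + 11, 100 = 9×11 + 1, 11 = 11×1).
1 divides 1799, so solutions exist.
Back-substituting, 2377×(-521) + 5787×(214) = 1.
So 2377×(-521) ≡ 1 (mod 5787); multiply by 1799: a ≡ -937279 (mod 5787).
Smallest nonnegative: a = -937279 mod 5787 = 215.

215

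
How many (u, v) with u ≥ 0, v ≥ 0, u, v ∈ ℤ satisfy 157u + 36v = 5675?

1

gcd(157, 36) = 1.
By Bézout, 157·(-11) + 36·(48) = 1.
One solution: (35, 5).
General: u = 35 + 36t, v = 5 - 157t.
u ≥ 0 ⇒ t ≥ 0; v ≥ 0 ⇒ t ≤ 0. So t ∈ [0, 0]: 1 solution.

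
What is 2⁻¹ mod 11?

gcd(11, 2) = 1  (11 = 5*2 + 1, 2 = 2*1).
Back-substituting, 2*(-5) + 11*(1) = 1.
So 2*-5 ≡ 1 (mod 11), and -5 mod 11 = 6.

6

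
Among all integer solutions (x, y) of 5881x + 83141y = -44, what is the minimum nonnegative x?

30084

gcd(83141, 5881):
  83141 = 14·5881 + 807
  5881 = 7·807 + 232
  807 = 3·232 + 111
  232 = 2·111 + 10
  111 = 11·10 + 1
  10 = 10·1
so gcd(83141, 5881) = 1.
1 divides -44, so solutions exist.
Back-substitute for Bézout coefficients:
  1 = 111 - 11·10
  ... = 5881·(-8242) + 83141·(583)
Scale by -44/1 = -44: (x₀, y₀) = (362648, -25652).
General solution: x = 362648 + 83141t, y = -25652 - 5881t for integer t.
x ≥ 0: smallest is 362648 mod 83141 = 30084 (at t = -4), with y = -2128.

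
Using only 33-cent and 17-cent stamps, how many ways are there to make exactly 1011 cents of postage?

2

Need nonnegative integers with 33j + 17k = 1011.
gcd(33, 17) = 1, and 33·(-1) + 17·(2) = 1.
So (j₀, k₀) = (-1011, 2022); general j = -1011 + 17t, k = 2022 - 33t.
j ≥ 0 ⇒ t ≥ 60; k ≥ 0 ⇒ t ≤ 61. That's 2 values of t.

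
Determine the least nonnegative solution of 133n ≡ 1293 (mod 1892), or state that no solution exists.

gcd(1892, 133):
  1892 = 14·133 + 30
  133 = 4·30 + 13
  30 = 2·13 + 4
  13 = 3·4 + 1
  4 = 4·1
so gcd(1892, 133) = 1.
1 divides 1293, so solutions exist.
Back-substitute for Bézout coefficients:
  1 = 13 - 3·4
  ... = 133·(441) + 1892·(-31)
So 133·(441) ≡ 1 (mod 1892); multiply by 1293: n ≡ 570213 (mod 1892).
Smallest nonnegative: n = 570213 mod 1892 = 721.

721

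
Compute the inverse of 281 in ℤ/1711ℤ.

1437

gcd(1711, 281) = 1  (1711 = 6*281 + 25, 281 = 11*25 + 6, 25 = 4*6 + 1, 6 = 6*1).
Back-substituting, 281*(-274) + 1711*(45) = 1.
So 281*-274 ≡ 1 (mod 1711), and -274 mod 1711 = 1437.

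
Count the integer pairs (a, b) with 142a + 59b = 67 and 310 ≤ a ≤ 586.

gcd(142, 59):
  142 = 2*59 + 24
  59 = 2*24 + 11
  24 = 2*11 + 2
  11 = 5*2 + 1
  2 = 2*1
so gcd(142, 59) = 1.
Back-substitute for Bézout coefficients:
  1 = 11 - 5*2
  ... = 142*(-27) + 59*(65)
Scale by 67: particular solution (-1809, 4355); reduce a mod 59: (20, -47).
General solution: a = 20 + 59t, b = -47 - 142t for integer t.
310 ≤ 20 + 59t ≤ 586 gives t ∈ [5, 9], which is 5 values.

5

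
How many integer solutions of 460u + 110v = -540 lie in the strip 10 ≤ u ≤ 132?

11

gcd(460, 110):
  460 = 4×110 + 20
  110 = 5×20 + 10
  20 = 2×10
so gcd(460, 110) = 10.
Back-substitute for Bézout coefficients:
  10 = 110 - 5×20
  ... = 460×(-5) + 110×(21)
Scale by -54: particular solution (270, -1134); reduce u mod 11: (6, -30).
General solution: u = 6 + 11t, v = -30 - 46t for integer t.
10 ≤ 6 + 11t ≤ 132 gives t ∈ [1, 11], which is 11 values.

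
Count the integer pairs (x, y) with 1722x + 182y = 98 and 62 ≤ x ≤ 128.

5

gcd(1722, 182) = 14.
By Bézout, 1722×(-2) + 182×(19) = 14.
Particular solution: (12, -113).
General solution: x = 12 + 13t, y = -113 - 123t for integer t.
62 ≤ 12 + 13t ≤ 128 gives t ∈ [4, 8], which is 5 values.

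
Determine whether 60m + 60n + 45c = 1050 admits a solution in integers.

yes

gcd(60, 60) = 60.
gcd(60, 45) = 15.
15 divides 1050, so integer solutions exist.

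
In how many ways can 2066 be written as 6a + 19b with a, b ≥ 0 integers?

18

gcd(19, 6):
  19 = 3×6 + 1
  6 = 6×1
so gcd(19, 6) = 1.
Back-substitute for Bézout coefficients:
  1 = 19 - 3×6
  ... = 6×(-3) + 19×(1)
Scale by 2066: one solution is (-6198, 2066). Reduce a mod 19: (15, 104).
General: a = 15 + 19t, b = 104 - 6t.
a ≥ 0 ⇒ t ≥ 0; b ≥ 0 ⇒ t ≤ 17. So t ∈ [0, 17]: 18 solutions.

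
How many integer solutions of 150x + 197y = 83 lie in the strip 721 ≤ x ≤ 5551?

gcd(197, 150) = 1.
By Bézout, 150·(88) + 197·(-67) = 1.
Particular solution: (15, -11).
General solution: x = 15 + 197t, y = -11 - 150t for integer t.
721 ≤ 15 + 197t ≤ 5551 gives t ∈ [4, 28], which is 25 values.

25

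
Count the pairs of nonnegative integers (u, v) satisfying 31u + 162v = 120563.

24

gcd(162, 31) = 1  (162 = 5·31 + 7, 31 = 4·7 + 3, 7 = 2·3 + 1, 3 = 3·1).
Back-substituting, 31·(-47) + 162·(9) = 1.
Scale by 120563: one solution is (-5666461, 1085067). Reduce u mod 162: (137, 718).
General: u = 137 + 162t, v = 718 - 31t.
u ≥ 0 ⇒ t ≥ 0; v ≥ 0 ⇒ t ≤ 23. So t ∈ [0, 23]: 24 solutions.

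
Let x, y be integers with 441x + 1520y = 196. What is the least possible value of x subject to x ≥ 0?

676

gcd(1520, 441) = 1  (1520 = 3*441 + 197, 441 = 2*197 + 47, 197 = 4*47 + 9, 47 = 5*9 + 2, 9 = 4*2 + 1, 2 = 2*1).
1 divides 196, so solutions exist.
Back-substituting, 441*(-679) + 1520*(197) = 1.
Scale by 196/1 = 196: (x₀, y₀) = (-133084, 38612).
General solution: x = -133084 + 1520t, y = 38612 - 441t for integer t.
x ≥ 0: smallest is -133084 mod 1520 = 676 (at t = 88), with y = -196.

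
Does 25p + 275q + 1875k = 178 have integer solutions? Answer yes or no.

no

gcd(275, 25) = 25.
gcd(25, 1875) = 25.
25 does not divide 178 (remainder 3), so no integer solutions.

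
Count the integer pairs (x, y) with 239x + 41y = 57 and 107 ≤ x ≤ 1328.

30

gcd(239, 41) = 1  (239 = 5·41 + 34, 41 = 1·34 + 7, 34 = 4·7 + 6, 7 = 1·6 + 1, 6 = 6·1).
Back-substituting, 239·(-6) + 41·(35) = 1.
Scale by 57: particular solution (-342, 1995); reduce x mod 41: (27, -156).
General solution: x = 27 + 41t, y = -156 - 239t for integer t.
107 ≤ 27 + 41t ≤ 1328 gives t ∈ [2, 31], which is 30 values.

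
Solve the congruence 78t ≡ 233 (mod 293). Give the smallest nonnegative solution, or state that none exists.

gcd(293, 78) = 1  (293 = 3×78 + 59, 78 = 1×59 + 19, 59 = 3×19 + 2, 19 = 9×2 + 1, 2 = 2×1).
1 divides 233, so solutions exist.
Back-substituting, 78×(139) + 293×(-37) = 1.
So 78×(139) ≡ 1 (mod 293); multiply by 233: t ≡ 32387 (mod 293).
Smallest nonnegative: t = 32387 mod 293 = 157.

157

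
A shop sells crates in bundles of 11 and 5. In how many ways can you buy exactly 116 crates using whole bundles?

2

Need nonnegative integers with 11j + 5k = 116.
gcd(11, 5) = 1, and 11·(1) + 5·(-2) = 1.
So (j₀, k₀) = (116, -232); general j = 116 + 5t, k = -232 - 11t.
j ≥ 0 ⇒ t ≥ -23; k ≥ 0 ⇒ t ≤ -22. That's 2 values of t.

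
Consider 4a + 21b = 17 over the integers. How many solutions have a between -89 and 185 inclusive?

gcd(21, 4):
  21 = 5*4 + 1
  4 = 4*1
so gcd(21, 4) = 1.
Back-substitute for Bézout coefficients:
  1 = 21 - 5*4
  ... = 4*(-5) + 21*(1)
Scale by 17: particular solution (-85, 17); reduce a mod 21: (20, -3).
General solution: a = 20 + 21t, b = -3 - 4t for integer t.
-89 ≤ 20 + 21t ≤ 185 gives t ∈ [-5, 7], which is 13 values.

13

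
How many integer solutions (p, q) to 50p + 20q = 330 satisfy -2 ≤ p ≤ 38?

20

gcd(50, 20) = 10  (50 = 2·20 + 10, 20 = 2·10).
Back-substituting, 50·(1) + 20·(-2) = 10.
Scale by 33: particular solution (33, -66); reduce p mod 2: (1, 14).
General solution: p = 1 + 2t, q = 14 - 5t for integer t.
-2 ≤ 1 + 2t ≤ 38 gives t ∈ [-1, 18], which is 20 values.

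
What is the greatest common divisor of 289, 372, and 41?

1

gcd(372, 289):
  372 = 1*289 + 83
  289 = 3*83 + 40
  83 = 2*40 + 3
  40 = 13*3 + 1
  3 = 3*1
so gcd(372, 289) = 1.
gcd(1, 41) = 1.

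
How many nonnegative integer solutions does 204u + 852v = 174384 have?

12

gcd(852, 204) = 12.
By Bézout, 204×(-25) + 852×(6) = 12.
One solution: (7, 203).
General: u = 7 + 71t, v = 203 - 17t.
u ≥ 0 ⇒ t ≥ 0; v ≥ 0 ⇒ t ≤ 11. So t ∈ [0, 11]: 12 solutions.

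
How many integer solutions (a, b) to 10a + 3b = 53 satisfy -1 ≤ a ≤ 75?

gcd(10, 3) = 1  (10 = 3*3 + 1, 3 = 3*1).
Back-substituting, 10*(1) + 3*(-3) = 1.
Scale by 53: particular solution (53, -159); reduce a mod 3: (2, 11).
General solution: a = 2 + 3t, b = 11 - 10t for integer t.
-1 ≤ 2 + 3t ≤ 75 gives t ∈ [-1, 24], which is 26 values.

26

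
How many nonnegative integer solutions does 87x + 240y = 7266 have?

1

gcd(240, 87) = 3  (240 = 2*87 + 66, 87 = 1*66 + 21, 66 = 3*21 + 3, 21 = 7*3).
Back-substituting, 87*(-11) + 240*(4) = 3.
Scale by 2422: one solution is (-26642, 9688). Reduce x mod 80: (78, 2).
General: x = 78 + 80t, y = 2 - 29t.
x ≥ 0 ⇒ t ≥ 0; y ≥ 0 ⇒ t ≤ 0. So t ∈ [0, 0]: 1 solution.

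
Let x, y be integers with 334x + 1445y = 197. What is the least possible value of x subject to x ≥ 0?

gcd(1445, 334):
  1445 = 4*334 + 109
  334 = 3*109 + 7
  109 = 15*7 + 4
  7 = 1*4 + 3
  4 = 1*3 + 1
  3 = 3*1
so gcd(1445, 334) = 1.
1 divides 197, so solutions exist.
Back-substitute for Bézout coefficients:
  1 = 4 - 1*3
  ... = 334*(-411) + 1445*(95)
Scale by 197/1 = 197: (x₀, y₀) = (-80967, 18715).
General solution: x = -80967 + 1445t, y = 18715 - 334t for integer t.
x ≥ 0: smallest is -80967 mod 1445 = 1398 (at t = 57), with y = -323.

1398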